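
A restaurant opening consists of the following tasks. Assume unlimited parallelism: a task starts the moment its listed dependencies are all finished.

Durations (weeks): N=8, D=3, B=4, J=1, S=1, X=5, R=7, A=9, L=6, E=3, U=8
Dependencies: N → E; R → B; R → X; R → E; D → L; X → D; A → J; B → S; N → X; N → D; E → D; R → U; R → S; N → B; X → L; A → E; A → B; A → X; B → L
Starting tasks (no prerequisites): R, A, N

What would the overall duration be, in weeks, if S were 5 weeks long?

23

As given, the longest chain is A→X→D→L = 9+5+3+6 = 23, so the finish is 23 weeks.
S has 9 weeks of float (longest path through it is 14).
No other chain overtakes it, so the finish is 23 weeks.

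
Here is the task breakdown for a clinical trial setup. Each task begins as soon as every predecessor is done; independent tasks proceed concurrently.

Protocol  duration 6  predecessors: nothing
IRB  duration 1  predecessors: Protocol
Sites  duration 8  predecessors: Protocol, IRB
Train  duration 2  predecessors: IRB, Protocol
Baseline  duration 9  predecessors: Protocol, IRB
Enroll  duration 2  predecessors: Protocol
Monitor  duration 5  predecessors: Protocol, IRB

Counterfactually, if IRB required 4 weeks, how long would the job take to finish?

19

Baseline: Protocol→IRB→Baseline = 6+1+9 = 16 → 16 weeks.
IRB is on the critical path; changing it to 4 makes that path 19 weeks.
That remains the longest chain; total 19 weeks.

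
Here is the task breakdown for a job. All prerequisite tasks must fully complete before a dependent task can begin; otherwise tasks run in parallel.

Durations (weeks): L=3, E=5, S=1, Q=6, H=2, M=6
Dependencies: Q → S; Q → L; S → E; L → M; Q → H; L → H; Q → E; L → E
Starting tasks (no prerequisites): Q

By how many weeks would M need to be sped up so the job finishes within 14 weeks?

1

Current finish: 15 weeks; target: 14.
M is on every critical path, so each week cut from M cuts the finish by one (this holds down to a finish of 14).
Need 15 − 14 = 1 week off M → M becomes 5 weeks, finish becomes 14.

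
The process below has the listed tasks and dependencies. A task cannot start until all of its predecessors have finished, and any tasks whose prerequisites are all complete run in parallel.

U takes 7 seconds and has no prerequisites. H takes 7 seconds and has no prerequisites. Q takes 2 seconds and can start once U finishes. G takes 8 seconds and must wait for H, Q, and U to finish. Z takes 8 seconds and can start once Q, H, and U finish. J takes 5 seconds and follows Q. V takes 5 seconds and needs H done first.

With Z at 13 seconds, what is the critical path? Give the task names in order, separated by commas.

U, Q, Z

As given, the longest chain is U→Q→Z = 7+2+8 = 17, so the finish is 17 seconds.
Z is on the critical path; changing it to 13 makes that path 22 seconds.
No other chain overtakes it, so the finish is 22 seconds.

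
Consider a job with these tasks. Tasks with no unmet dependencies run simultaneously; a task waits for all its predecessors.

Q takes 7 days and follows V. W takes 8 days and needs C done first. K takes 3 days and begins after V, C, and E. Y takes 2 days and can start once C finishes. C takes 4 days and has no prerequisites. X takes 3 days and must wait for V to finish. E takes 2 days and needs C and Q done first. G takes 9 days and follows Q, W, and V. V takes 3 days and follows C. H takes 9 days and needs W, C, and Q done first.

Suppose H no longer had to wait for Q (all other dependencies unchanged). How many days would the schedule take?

With the dependency in place, C→V→Q→G = 4+3+7+9 = 23 sets the finish at 23 days.
Without Q→H, H's earliest start moves from 14 to 12.
After: C→V→Q→G = 4+3+7+9 = 23 → 23 days.

23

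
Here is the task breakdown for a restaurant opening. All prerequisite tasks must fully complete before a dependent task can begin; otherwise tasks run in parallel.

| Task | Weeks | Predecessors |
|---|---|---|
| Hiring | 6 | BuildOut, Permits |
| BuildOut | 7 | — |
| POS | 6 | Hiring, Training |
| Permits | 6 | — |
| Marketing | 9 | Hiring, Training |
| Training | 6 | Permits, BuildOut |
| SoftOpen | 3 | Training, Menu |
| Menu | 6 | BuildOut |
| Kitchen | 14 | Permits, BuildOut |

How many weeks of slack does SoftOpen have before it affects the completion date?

6

The longest chain is BuildOut→Hiring→Marketing = 7+6+9 = 22; overall finish 22 weeks.
SoftOpen finishes as early as 16 and must finish by 22.
So SoftOpen can slip 22 − 16 = 6 weeks.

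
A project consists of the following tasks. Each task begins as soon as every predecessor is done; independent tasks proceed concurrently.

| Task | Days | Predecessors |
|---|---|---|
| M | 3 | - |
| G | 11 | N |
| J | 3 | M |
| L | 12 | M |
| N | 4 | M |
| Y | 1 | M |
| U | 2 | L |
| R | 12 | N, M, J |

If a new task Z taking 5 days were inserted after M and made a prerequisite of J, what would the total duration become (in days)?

Originally the project takes 19 days.
With Z inserted, J now waits for max(M, Z).
New critical path: M→Z→J→R = 3+5+3+12 = 23 ⇒ 23 days.

23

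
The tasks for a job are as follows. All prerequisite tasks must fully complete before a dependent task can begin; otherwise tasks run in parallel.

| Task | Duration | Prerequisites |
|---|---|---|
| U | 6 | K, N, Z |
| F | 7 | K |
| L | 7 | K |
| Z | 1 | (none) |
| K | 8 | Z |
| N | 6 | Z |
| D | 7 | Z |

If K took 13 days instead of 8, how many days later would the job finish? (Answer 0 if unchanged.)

5

Actual critical path: Z→K→L = 1+8+7 = 16 ⇒ 16 days.
K is on the critical path; changing it to 13 makes that path 21 days.
That remains the longest chain; total 21 days.
Change in finish: 21 − 16 = +5 days.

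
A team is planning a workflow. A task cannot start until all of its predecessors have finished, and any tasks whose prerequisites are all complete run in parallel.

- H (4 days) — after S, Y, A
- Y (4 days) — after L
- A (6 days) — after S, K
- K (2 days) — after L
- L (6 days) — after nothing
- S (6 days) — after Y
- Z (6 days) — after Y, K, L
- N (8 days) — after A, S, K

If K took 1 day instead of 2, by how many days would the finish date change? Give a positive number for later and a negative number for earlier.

0

Actual critical path: L→Y→S→A→N = 6+4+6+6+8 = 30 ⇒ 30 days.
K has 8 days of float (longest path through it is 22).
The critical path is still L→Y→S→A→N; finish is now 30 days.
Change in finish: 30 − 30 = +0 days.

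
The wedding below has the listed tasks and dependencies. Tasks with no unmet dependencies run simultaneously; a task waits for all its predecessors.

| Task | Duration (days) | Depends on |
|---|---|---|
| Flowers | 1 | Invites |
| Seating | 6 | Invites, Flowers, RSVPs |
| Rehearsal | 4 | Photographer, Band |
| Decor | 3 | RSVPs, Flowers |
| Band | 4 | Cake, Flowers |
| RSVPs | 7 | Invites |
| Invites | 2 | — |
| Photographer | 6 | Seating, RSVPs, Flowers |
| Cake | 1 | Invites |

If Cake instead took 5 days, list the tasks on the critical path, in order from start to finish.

Invites, RSVPs, Seating, Photographer, Rehearsal

Critical path before the change: Invites→RSVPs→Seating→Photographer→Rehearsal = 2+7+6+6+4 = 25 giving 25 days.
Cake is off the critical path — its longest chain is 11 days, giving 14 of slack.
The critical path is still Invites→RSVPs→Seating→Photographer→Rehearsal; finish is now 25 days.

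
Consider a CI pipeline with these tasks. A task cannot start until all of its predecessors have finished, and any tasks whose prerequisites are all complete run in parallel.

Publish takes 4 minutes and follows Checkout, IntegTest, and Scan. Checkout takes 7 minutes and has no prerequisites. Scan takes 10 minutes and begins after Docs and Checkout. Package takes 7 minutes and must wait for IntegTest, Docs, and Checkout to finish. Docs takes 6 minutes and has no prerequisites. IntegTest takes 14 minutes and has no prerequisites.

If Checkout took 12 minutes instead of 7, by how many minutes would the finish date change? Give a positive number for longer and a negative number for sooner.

5

As given, the longest chain is Checkout→Scan→Publish = 7+10+4 = 21, so the finish is 21 minutes.
Checkout is on the critical path; changing it to 12 makes that path 26 minutes.
The critical path is still Checkout→Scan→Publish; finish is now 26 minutes.
Change in finish: 26 − 21 = +5 minutes.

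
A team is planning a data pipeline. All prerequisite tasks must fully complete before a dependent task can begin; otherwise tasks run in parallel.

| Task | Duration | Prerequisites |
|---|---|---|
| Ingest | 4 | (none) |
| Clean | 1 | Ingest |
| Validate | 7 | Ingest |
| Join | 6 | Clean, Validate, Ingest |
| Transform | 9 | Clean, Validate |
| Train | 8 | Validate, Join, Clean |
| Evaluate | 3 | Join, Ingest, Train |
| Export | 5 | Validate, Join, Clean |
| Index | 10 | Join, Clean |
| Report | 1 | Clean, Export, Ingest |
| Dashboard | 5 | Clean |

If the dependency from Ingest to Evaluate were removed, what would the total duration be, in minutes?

28

Original critical path: Ingest→Validate→Join→Train→Evaluate = 4+7+6+8+3 = 28 ⇒ 28 minutes.
Dropping Ingest→Evaluate doesn't change Evaluate's earliest start (25); another predecessor still binds.
New critical path: Ingest→Validate→Join→Train→Evaluate = 4+7+6+8+3 = 28 ⇒ 28 minutes.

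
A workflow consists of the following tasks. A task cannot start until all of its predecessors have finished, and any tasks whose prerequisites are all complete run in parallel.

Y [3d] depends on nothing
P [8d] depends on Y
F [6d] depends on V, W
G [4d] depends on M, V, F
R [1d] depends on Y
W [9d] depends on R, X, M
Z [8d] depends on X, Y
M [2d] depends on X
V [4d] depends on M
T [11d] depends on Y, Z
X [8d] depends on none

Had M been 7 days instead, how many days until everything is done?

34

As given, the longest chain is X→M→W→F→G = 8+2+9+6+4 = 29, so the finish is 29 days.
M is on the critical path; changing it to 7 makes that path 34 days.
No other chain overtakes it, so the finish is 34 days.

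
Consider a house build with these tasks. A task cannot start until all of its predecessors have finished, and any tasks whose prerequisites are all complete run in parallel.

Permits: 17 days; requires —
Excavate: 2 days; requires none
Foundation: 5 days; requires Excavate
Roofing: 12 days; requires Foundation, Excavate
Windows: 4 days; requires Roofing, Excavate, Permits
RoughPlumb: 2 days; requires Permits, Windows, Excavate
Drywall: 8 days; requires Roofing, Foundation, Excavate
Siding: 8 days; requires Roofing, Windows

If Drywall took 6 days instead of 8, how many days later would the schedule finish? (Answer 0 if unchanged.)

0

The binding path is Excavate→Foundation→Roofing→Windows→Siding = 2+5+12+4+8 = 31; finish at 31 days.
Drywall has 4 days of float (longest path through it is 27).
The critical path is still Excavate→Foundation→Roofing→Windows→Siding; finish is now 31 days.
Change in finish: 31 − 31 = +0 days.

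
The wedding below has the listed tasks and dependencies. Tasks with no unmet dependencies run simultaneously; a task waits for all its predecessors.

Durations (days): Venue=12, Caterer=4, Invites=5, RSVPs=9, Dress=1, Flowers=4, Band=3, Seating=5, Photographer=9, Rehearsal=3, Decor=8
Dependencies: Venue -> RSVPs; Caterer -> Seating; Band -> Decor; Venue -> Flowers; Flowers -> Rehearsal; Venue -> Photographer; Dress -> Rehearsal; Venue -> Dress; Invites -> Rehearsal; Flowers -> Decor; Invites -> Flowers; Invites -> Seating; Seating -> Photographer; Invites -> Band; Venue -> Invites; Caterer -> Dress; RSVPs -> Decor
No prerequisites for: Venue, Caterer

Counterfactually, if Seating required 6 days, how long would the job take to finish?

32

Actual critical path: Venue→Invites→Seating→Photographer = 12+5+5+9 = 31 ⇒ 31 days.
Seating is on the critical path; changing it to 6 makes that path 32 days.
The critical path is still Venue→Invites→Seating→Photographer; finish is now 32 days.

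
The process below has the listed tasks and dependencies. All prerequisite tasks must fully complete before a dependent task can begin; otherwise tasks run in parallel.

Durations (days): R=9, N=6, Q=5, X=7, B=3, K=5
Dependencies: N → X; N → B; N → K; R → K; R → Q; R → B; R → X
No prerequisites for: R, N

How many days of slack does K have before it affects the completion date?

2

The longest chain is R→X = 9+7 = 16; overall finish 16 days.
K finishes as early as 14 and must finish by 16.
So K can slip 16 − 14 = 2 days.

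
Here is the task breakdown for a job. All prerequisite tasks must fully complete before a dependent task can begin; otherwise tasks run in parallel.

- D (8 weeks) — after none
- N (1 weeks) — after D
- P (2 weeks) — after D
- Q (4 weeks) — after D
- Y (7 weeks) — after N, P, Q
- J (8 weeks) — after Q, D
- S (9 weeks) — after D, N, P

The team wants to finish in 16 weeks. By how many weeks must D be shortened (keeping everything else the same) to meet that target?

Current finish: 20 weeks; target: 16.
D is on every critical path, so each week cut from D cuts the finish by one (this holds down to a finish of 13).
Need 20 − 16 = 4 weeks off D → D becomes 4 weeks, finish becomes 16.

4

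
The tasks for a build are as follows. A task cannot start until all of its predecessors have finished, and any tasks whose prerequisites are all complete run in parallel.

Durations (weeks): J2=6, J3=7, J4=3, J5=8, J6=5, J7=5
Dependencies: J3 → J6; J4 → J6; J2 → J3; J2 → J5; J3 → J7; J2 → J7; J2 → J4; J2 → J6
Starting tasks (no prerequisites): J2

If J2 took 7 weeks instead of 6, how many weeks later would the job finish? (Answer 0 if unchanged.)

The binding path is J2→J3→J6 = 6+7+5 = 18; finish at 18 weeks.
J2 lies on that path, so at 7 weeks the path becomes 19 weeks.
The critical path is still J2→J3→J6; finish is now 19 weeks.
Change in finish: 19 − 18 = +1 weeks.

1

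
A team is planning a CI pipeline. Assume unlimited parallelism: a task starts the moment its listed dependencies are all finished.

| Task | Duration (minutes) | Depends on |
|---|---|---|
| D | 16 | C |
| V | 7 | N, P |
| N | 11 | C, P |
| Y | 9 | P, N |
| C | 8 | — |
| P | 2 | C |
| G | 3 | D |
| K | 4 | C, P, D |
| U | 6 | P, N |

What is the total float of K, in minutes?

2

Critical path: C→P→N→Y = 8+2+11+9 = 30, so the finish is 30 minutes.
K finishes as early as 28 and must finish by 30.
Float = 30 − 28 = 2.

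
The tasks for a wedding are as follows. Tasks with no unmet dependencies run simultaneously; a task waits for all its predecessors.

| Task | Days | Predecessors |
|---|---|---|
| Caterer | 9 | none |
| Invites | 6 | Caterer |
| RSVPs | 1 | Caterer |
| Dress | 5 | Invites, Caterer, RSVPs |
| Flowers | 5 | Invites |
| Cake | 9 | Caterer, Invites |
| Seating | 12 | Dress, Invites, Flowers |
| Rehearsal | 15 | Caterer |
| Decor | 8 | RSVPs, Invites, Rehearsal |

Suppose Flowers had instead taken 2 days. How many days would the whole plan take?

32

As given, the longest chain is Caterer→Invites→Flowers→Seating = 9+6+5+12 = 32, so the finish is 32 days.
Flowers lies on that path, so at 2 days the path becomes 29 days.
New critical path: Caterer→Invites→Dress→Seating = 9+6+5+12 = 32 ⇒ 32 days.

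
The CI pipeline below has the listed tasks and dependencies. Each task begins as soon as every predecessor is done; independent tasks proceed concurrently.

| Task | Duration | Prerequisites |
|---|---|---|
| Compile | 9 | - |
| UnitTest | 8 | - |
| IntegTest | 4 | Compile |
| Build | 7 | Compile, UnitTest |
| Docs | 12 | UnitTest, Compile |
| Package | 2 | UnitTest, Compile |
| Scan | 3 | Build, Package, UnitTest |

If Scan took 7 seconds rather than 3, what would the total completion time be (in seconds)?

The binding path is Compile→Docs = 9+12 = 21; finish at 21 seconds.
Scan has 2 seconds of float (longest path through it is 19).
The binding chain switches to Compile→Build→Scan = 9+7+7 = 23; finish 23 seconds.

23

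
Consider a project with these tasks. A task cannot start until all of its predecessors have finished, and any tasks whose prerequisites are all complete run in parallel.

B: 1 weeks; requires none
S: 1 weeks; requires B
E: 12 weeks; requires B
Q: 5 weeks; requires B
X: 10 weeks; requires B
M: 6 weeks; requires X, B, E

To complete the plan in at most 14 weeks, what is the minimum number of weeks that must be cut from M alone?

Current finish: 19 weeks; target: 14.
M is on every critical path, so each week cut from M cuts the finish by one (this holds down to a finish of 14).
Need 19 − 14 = 5 weeks off M → M becomes 1 week, finish becomes 14.

5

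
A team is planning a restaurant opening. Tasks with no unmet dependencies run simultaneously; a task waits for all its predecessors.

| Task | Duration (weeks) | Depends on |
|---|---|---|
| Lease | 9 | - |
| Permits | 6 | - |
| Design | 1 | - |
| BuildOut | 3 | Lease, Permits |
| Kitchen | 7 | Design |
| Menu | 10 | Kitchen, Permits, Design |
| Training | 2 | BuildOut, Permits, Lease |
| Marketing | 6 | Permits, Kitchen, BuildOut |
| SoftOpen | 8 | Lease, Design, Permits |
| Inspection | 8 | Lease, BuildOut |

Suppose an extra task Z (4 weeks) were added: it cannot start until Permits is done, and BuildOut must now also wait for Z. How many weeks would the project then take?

21

Originally the project takes 20 weeks.
With Z inserted, BuildOut now waits for max(Lease, Permits, Z).
New critical path: Permits→Z→BuildOut→Inspection = 6+4+3+8 = 21 ⇒ 21 weeks.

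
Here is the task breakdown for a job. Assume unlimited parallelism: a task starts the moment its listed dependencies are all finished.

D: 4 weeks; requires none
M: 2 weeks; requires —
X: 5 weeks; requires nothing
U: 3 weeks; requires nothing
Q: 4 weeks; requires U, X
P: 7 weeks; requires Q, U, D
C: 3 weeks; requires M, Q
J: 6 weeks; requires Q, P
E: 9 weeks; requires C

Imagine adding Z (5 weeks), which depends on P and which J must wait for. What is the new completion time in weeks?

27

Originally the project takes 22 weeks.
With Z inserted, J now waits for max(Q, P, Z).
New critical path: X→Q→P→Z→J = 5+4+7+5+6 = 27 ⇒ 27 weeks.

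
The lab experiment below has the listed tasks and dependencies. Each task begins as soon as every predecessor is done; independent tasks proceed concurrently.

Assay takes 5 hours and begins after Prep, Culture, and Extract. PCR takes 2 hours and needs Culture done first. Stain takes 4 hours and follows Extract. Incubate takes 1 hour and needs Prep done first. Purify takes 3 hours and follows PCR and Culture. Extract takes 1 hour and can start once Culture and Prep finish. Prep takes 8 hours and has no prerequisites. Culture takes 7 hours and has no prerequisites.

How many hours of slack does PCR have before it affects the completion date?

Prep→Extract→Assay = 8+1+5 = 14 sets the makespan at 14 hours.
PCR finishes as early as 9 and must finish by 11.
Slack of PCR = 9 − 7 = 2 hours.

2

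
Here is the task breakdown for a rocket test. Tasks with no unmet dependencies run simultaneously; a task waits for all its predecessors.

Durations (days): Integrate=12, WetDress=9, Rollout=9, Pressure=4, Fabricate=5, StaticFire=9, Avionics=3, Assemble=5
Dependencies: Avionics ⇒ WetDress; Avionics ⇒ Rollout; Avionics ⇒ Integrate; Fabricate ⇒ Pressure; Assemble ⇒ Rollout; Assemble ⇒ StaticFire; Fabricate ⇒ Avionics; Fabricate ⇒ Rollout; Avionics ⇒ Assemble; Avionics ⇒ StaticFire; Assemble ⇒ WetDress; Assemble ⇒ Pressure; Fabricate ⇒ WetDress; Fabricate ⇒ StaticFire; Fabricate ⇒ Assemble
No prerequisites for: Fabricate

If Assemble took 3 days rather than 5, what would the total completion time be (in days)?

20

Baseline: Fabricate→Avionics→Assemble→WetDress = 5+3+5+9 = 22 → 22 days.
Assemble is on the critical path; changing it to 3 makes that path 20 days.
The critical path is still Fabricate→Avionics→Assemble→WetDress; finish is now 20 days.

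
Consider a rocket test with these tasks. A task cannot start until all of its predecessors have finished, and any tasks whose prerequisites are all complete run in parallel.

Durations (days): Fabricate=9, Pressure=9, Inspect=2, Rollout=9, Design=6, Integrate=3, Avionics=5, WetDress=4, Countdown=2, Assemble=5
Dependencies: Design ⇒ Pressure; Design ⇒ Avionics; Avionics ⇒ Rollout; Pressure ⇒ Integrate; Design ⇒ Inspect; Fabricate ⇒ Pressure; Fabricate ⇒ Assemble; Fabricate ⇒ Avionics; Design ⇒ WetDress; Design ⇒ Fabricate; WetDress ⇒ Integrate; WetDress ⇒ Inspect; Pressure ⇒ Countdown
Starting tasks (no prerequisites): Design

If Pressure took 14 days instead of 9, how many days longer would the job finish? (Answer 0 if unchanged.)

3

As given, the longest chain is Design→Fabricate→Avionics→Rollout = 6+9+5+9 = 29, so the finish is 29 days.
Pressure has 2 days of float (longest path through it is 27).
The binding chain switches to Design→Fabricate→Pressure→Integrate = 6+9+14+3 = 32; finish 32 days.
Change in finish: 32 − 29 = +3 days.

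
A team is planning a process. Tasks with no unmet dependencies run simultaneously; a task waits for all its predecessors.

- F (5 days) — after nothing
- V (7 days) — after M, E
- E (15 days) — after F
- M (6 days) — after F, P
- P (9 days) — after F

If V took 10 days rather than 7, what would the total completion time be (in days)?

30

Actual critical path: F→P→M→V = 5+9+6+7 = 27 ⇒ 27 days.
Since V is critical, the +3 change carries straight to that chain (now 30 days).
The critical path is still F→P→M→V; finish is now 30 days.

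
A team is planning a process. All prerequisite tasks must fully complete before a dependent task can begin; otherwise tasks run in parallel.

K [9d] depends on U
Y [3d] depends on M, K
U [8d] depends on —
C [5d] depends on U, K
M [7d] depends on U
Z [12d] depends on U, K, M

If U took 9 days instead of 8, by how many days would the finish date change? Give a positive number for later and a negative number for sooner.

The binding path is U→K→Z = 8+9+12 = 29; finish at 29 days.
Since U is critical, the +1 change carries straight to that chain (now 30 days).
The critical path is still U→K→Z; finish is now 30 days.
Change in finish: 30 − 29 = +1 days.

1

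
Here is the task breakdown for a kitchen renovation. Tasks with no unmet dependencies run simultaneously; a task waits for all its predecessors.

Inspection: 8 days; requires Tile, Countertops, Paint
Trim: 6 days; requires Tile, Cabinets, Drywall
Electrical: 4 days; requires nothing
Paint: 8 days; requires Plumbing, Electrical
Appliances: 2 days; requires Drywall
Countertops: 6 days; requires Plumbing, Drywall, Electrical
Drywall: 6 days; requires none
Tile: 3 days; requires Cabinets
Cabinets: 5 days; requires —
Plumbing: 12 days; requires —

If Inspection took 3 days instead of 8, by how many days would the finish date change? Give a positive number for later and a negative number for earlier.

-5

Baseline: Plumbing→Paint→Inspection = 12+8+8 = 28 → 28 days.
Since Inspection is critical, the -5 change carries straight to that chain (now 23 days).
The critical path is still Plumbing→Paint→Inspection; finish is now 23 days.
Change in finish: 23 − 28 = -5 days.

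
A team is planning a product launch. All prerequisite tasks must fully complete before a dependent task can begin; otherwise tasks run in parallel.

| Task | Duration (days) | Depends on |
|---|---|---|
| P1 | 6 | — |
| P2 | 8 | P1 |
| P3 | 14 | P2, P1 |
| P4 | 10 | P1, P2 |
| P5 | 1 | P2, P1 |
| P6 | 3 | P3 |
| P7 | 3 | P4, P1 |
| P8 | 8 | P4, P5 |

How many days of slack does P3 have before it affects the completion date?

Critical path: P1→P2→P4→P8 = 6+8+10+8 = 32, so the finish is 32 days.
P3 finishes as early as 28 and must finish by 29.
Float = 32 − 31 = 1.

1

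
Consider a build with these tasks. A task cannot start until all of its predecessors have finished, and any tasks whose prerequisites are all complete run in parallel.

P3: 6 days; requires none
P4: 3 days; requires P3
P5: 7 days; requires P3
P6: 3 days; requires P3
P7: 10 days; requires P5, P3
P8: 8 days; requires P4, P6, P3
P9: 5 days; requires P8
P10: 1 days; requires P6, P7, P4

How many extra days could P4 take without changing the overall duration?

2

Critical path: P3→P5→P7→P10 = 6+7+10+1 = 24, so the finish is 24 days.
The longest chain containing P4 totals 22 days.
Slack of P4 = 8 − 6 = 2 days.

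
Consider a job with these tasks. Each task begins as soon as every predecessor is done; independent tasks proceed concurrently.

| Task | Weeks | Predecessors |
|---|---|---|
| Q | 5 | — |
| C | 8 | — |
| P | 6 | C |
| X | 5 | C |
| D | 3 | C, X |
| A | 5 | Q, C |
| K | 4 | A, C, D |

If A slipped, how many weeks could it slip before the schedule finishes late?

C→X→D→K = 8+5+3+4 = 20 sets the makespan at 20 weeks.
A finishes as early as 13 and must finish by 16.
Slack of A = 11 − 8 = 3 weeks.

3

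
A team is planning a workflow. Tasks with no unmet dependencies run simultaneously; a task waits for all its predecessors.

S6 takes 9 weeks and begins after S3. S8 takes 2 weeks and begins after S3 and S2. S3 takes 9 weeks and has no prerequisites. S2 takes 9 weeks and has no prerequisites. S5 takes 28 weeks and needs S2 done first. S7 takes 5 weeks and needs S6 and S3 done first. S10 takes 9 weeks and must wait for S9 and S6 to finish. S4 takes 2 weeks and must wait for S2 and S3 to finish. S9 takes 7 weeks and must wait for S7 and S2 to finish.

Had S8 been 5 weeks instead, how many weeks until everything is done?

39

Actual critical path: S3→S6→S7→S9→S10 = 9+9+5+7+9 = 39 ⇒ 39 weeks.
S8 is off the critical path — its longest chain is 11 weeks, giving 28 of slack.
That remains the longest chain; total 39 weeks.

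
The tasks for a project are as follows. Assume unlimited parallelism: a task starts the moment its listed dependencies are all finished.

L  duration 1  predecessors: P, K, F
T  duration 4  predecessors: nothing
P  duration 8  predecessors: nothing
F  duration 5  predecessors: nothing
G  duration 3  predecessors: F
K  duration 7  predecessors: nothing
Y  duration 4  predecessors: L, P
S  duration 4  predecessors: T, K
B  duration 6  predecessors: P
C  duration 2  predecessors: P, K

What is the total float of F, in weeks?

4

Critical path: P→B = 8+6 = 14, so the finish is 14 weeks.
Longest path through F: 10 weeks (earliest finish 5, latest finish 9).
So F can slip 9 − 5 = 4 weeks.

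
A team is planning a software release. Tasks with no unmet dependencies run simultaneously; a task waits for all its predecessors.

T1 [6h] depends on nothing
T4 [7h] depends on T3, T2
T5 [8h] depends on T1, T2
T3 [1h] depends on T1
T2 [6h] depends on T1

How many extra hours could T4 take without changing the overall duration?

T1→T2→T5 = 6+6+8 = 20 sets the makespan at 20 hours.
The longest chain containing T4 totals 19 hours.
Float = 20 − 19 = 1.

1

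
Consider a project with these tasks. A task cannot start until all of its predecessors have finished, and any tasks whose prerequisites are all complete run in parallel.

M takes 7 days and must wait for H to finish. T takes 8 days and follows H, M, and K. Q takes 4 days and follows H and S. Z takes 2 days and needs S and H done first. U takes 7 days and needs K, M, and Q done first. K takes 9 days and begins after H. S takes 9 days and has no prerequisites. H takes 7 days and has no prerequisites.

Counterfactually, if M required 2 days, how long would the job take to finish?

Baseline: H→K→T = 7+9+8 = 24 → 24 days.
The longest path through M is only 22 days, so M has float 2.
No other chain overtakes it, so the finish is 24 days.

24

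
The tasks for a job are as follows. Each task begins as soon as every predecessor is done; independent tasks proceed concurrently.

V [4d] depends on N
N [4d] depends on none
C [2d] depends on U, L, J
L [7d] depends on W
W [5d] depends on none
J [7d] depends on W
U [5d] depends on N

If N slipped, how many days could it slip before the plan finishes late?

Critical path: W→L→C = 5+7+2 = 14, so the finish is 14 days.
Longest path through N: 11 days (earliest finish 4, latest finish 7).
Slack of N = 3 − 0 = 3 days.

3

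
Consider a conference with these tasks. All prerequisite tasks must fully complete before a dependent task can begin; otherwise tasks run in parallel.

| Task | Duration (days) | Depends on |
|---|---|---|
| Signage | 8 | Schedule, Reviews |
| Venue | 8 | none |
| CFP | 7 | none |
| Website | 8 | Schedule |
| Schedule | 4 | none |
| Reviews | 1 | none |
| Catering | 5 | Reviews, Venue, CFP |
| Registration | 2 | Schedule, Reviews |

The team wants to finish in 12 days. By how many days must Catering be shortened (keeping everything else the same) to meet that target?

Current finish: 13 days; target: 12.
Catering is on every critical path, so each day cut from Catering cuts the finish by one (this holds down to a finish of 12).
Need 13 − 12 = 1 day off Catering → Catering becomes 4 days, finish becomes 12.

1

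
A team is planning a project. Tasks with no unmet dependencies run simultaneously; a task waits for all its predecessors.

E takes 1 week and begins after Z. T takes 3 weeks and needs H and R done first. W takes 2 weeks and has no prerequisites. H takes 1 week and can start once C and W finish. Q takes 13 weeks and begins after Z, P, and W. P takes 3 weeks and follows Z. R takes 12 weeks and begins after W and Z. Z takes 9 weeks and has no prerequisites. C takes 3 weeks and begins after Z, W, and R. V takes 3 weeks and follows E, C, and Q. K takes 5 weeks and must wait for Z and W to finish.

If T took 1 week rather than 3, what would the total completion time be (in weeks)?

28

Critical path before the change: Z→R→C→H→T = 9+12+3+1+3 = 28 giving 28 weeks.
T lies on that path, so at 1 week the path becomes 26 weeks.
New critical path: Z→P→Q→V = 9+3+13+3 = 28 ⇒ 28 weeks.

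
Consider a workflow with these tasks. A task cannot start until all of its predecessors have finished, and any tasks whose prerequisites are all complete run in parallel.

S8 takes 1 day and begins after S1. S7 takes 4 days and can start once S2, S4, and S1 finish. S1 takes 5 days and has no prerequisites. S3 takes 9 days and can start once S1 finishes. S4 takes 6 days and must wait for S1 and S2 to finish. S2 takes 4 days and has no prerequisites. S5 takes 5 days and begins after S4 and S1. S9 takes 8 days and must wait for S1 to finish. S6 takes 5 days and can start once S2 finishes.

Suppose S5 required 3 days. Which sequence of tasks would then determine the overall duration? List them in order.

Baseline: S1→S4→S5 = 5+6+5 = 16 → 16 days.
S5 lies on that path, so at 3 days the path becomes 14 days.
New critical path: S1→S4→S7 = 5+6+4 = 15 ⇒ 15 days.

S1, S4, S7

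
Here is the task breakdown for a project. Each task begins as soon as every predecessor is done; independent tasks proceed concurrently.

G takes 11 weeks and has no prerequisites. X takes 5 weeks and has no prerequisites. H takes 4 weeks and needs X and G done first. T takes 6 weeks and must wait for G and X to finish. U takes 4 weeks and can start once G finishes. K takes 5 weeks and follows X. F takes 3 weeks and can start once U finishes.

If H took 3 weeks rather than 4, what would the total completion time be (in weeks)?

18

The binding path is G→U→F = 11+4+3 = 18; finish at 18 weeks.
H has 3 weeks of float (longest path through it is 15).
That remains the longest chain; total 18 weeks.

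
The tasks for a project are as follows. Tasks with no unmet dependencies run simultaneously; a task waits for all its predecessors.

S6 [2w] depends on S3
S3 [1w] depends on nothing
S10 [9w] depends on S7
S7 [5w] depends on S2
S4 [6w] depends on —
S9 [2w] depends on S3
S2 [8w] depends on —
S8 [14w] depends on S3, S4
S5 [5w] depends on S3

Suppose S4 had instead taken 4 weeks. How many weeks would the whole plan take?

22

Actual critical path: S2→S7→S10 = 8+5+9 = 22 ⇒ 22 weeks.
S4 is off the critical path — its longest chain is 20 weeks, giving 2 of slack.
That remains the longest chain; total 22 weeks.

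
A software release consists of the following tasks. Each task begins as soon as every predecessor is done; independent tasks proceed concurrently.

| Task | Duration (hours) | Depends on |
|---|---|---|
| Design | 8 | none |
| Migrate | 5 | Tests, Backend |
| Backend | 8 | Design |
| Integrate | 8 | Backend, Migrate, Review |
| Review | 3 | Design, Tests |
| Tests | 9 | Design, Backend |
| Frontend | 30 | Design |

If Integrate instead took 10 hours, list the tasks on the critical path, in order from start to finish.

Design, Backend, Tests, Migrate, Integrate

As given, the longest chain is Design→Backend→Tests→Migrate→Integrate = 8+8+9+5+8 = 38, so the finish is 38 hours.
Integrate lies on that path, so at 10 hours the path becomes 40 hours.
The critical path is still Design→Backend→Tests→Migrate→Integrate; finish is now 40 hours.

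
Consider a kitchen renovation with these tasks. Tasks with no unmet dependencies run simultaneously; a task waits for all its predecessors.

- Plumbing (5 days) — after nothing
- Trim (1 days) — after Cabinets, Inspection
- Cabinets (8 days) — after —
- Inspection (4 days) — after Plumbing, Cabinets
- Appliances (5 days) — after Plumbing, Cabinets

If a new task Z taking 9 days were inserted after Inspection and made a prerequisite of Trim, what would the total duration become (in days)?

22

Originally the project takes 13 days.
With Z inserted, Trim now waits for max(Cabinets, Inspection, Z).
New critical path: Cabinets→Inspection→Z→Trim = 8+4+9+1 = 22 ⇒ 22 days.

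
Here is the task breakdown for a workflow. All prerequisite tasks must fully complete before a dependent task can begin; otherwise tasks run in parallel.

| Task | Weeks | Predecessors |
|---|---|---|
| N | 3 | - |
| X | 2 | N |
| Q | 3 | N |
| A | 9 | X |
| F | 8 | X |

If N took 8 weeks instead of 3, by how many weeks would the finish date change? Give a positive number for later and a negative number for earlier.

The binding path is N→X→A = 3+2+9 = 14; finish at 14 weeks.
N is on the critical path; changing it to 8 makes that path 19 weeks.
The critical path is still N→X→A; finish is now 19 weeks.
Change in finish: 19 − 14 = +5 weeks.

5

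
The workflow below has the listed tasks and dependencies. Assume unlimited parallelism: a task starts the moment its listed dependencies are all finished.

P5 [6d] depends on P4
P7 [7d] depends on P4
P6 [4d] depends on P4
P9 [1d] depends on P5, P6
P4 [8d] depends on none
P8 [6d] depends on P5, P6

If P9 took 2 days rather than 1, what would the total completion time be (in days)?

The binding path is P4→P5→P8 = 8+6+6 = 20; finish at 20 days.
P9 is off the critical path — its longest chain is 15 days, giving 5 of slack.
That remains the longest chain; total 20 days.

20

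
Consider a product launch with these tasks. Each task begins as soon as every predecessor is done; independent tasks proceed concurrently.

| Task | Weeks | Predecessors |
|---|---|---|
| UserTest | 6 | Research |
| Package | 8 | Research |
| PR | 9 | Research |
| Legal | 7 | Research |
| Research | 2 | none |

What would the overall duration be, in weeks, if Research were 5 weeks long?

14

Actual critical path: Research→PR = 2+9 = 11 ⇒ 11 weeks.
Since Research is critical, the +3 change carries straight to that chain (now 14 weeks).
That remains the longest chain; total 14 weeks.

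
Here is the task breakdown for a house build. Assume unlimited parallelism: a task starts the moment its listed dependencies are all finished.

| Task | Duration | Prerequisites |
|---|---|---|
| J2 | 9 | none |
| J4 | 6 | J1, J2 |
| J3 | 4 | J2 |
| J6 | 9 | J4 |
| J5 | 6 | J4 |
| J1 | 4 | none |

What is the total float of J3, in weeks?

J2→J4→J6 = 9+6+9 = 24 sets the makespan at 24 weeks.
Longest path through J3: 13 weeks (earliest finish 13, latest finish 24).
So J3 can slip 24 − 13 = 11 weeks.

11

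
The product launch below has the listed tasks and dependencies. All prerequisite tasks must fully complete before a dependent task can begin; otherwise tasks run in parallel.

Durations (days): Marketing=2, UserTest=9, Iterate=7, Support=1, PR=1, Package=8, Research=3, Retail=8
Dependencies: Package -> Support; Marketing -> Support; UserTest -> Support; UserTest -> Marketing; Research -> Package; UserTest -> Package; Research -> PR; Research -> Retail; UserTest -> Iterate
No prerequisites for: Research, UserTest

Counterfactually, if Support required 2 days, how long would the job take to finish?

Baseline: UserTest→Package→Support = 9+8+1 = 18 → 18 days.
Support lies on that path, so at 2 days the path becomes 19 days.
That remains the longest chain; total 19 days.

19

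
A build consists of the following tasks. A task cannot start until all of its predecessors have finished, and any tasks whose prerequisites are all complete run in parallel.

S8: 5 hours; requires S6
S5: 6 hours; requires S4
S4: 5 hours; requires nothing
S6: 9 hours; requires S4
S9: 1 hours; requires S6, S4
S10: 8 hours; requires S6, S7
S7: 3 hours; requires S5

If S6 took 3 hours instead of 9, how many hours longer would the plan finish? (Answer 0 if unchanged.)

0

As given, the longest chain is S4→S6→S10 = 5+9+8 = 22, so the finish is 22 hours.
Since S6 is critical, the -6 change carries straight to that chain (now 16 hours).
The binding chain switches to S4→S5→S7→S10 = 5+6+3+8 = 22; finish 22 hours.
Change in finish: 22 − 22 = +0 hours.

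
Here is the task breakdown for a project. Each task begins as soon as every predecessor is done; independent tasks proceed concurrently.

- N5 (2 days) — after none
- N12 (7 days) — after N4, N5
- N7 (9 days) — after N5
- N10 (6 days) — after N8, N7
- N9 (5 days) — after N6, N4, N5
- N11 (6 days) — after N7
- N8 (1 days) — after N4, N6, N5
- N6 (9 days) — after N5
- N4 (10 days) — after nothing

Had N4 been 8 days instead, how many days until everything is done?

Baseline: N5→N6→N8→N10 = 2+9+1+6 = 18 → 18 days.
N4 is off the critical path — its longest chain is 17 days, giving 1 of slack.
That remains the longest chain; total 18 days.

18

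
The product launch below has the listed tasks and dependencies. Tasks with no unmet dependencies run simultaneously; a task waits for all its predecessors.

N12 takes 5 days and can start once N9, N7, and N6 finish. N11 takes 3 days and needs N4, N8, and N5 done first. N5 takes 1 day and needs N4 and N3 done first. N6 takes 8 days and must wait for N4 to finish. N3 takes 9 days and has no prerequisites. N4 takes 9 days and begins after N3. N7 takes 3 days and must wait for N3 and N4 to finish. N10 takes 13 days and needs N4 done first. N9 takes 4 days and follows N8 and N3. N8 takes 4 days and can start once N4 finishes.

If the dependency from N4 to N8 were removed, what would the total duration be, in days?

31

Original critical path: N3→N4→N6→N12 = 9+9+8+5 = 31 ⇒ 31 days.
Without N4→N8, N8's earliest start moves from 18 to 0.
After: N3→N4→N6→N12 = 9+9+8+5 = 31 → 31 days.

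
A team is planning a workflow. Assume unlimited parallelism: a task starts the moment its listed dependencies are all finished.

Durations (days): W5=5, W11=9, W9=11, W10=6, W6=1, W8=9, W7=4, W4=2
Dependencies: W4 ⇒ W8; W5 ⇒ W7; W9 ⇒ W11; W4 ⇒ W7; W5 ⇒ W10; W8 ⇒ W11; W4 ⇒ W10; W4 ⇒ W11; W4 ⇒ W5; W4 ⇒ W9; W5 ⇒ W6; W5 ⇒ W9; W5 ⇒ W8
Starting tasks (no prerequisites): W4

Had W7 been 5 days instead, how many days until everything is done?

27

Baseline: W4→W5→W9→W11 = 2+5+11+9 = 27 → 27 days.
W7 is off the critical path — its longest chain is 11 days, giving 16 of slack.
That remains the longest chain; total 27 days.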